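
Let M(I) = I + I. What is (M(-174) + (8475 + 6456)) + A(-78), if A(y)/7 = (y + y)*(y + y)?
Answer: 184935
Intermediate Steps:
M(I) = 2*I
A(y) = 28*y**2 (A(y) = 7*((y + y)*(y + y)) = 7*((2*y)*(2*y)) = 7*(4*y**2) = 28*y**2)
(M(-174) + (8475 + 6456)) + A(-78) = (2*(-174) + (8475 + 6456)) + 28*(-78)**2 = (-348 + 14931) + 28*6084 = 14583 + 170352 = 184935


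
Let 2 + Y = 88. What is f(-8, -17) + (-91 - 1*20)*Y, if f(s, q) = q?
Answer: -9563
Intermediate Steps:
Y = 86 (Y = -2 + 88 = 86)
f(-8, -17) + (-91 - 1*20)*Y = -17 + (-91 - 1*20)*86 = -17 + (-91 - 20)*86 = -17 - 111*86 = -17 - 9546 = -9563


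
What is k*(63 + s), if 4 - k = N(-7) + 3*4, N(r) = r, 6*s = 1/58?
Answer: -21925/348 ≈ -63.003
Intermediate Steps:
s = 1/348 (s = (⅙)/58 = (⅙)*(1/58) = 1/348 ≈ 0.0028736)
k = -1 (k = 4 - (-7 + 3*4) = 4 - (-7 + 12) = 4 - 1*5 = 4 - 5 = -1)
k*(63 + s) = -(63 + 1/348) = -1*21925/348 = -21925/348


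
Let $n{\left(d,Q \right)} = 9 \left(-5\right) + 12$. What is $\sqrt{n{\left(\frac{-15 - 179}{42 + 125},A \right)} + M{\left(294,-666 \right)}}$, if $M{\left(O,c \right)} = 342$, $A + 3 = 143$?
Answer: $\sqrt{309} \approx 17.578$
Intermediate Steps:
$A = 140$ ($A = -3 + 143 = 140$)
$n{\left(d,Q \right)} = -33$ ($n{\left(d,Q \right)} = -45 + 12 = -33$)
$\sqrt{n{\left(\frac{-15 - 179}{42 + 125},A \right)} + M{\left(294,-666 \right)}} = \sqrt{-33 + 342} = \sqrt{309}$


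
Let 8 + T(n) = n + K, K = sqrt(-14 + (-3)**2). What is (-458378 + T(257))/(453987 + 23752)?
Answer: -458129/477739 + I*sqrt(5)/477739 ≈ -0.95895 + 4.6805e-6*I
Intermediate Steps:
K = I*sqrt(5) (K = sqrt(-14 + 9) = sqrt(-5) = I*sqrt(5) ≈ 2.2361*I)
T(n) = -8 + n + I*sqrt(5) (T(n) = -8 + (n + I*sqrt(5)) = -8 + n + I*sqrt(5))
(-458378 + T(257))/(453987 + 23752) = (-458378 + (-8 + 257 + I*sqrt(5)))/(453987 + 23752) = (-458378 + (249 + I*sqrt(5)))/477739 = (-458129 + I*sqrt(5))*(1/477739) = -458129/477739 + I*sqrt(5)/477739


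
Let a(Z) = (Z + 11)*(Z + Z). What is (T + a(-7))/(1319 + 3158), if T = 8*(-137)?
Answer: -1152/4477 ≈ -0.25732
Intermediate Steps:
T = -1096
a(Z) = 2*Z*(11 + Z) (a(Z) = (11 + Z)*(2*Z) = 2*Z*(11 + Z))
(T + a(-7))/(1319 + 3158) = (-1096 + 2*(-7)*(11 - 7))/(1319 + 3158) = (-1096 + 2*(-7)*4)/4477 = (-1096 - 56)*(1/4477) = -1152*1/4477 = -1152/4477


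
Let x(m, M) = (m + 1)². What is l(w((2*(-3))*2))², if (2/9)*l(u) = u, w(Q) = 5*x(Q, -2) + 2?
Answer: 29844369/4 ≈ 7.4611e+6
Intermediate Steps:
x(m, M) = (1 + m)²
w(Q) = 2 + 5*(1 + Q)² (w(Q) = 5*(1 + Q)² + 2 = 2 + 5*(1 + Q)²)
l(u) = 9*u/2
l(w((2*(-3))*2))² = (9*(2 + 5*(1 + (2*(-3))*2)²)/2)² = (9*(2 + 5*(1 - 6*2)²)/2)² = (9*(2 + 5*(1 - 12)²)/2)² = (9*(2 + 5*(-11)²)/2)² = (9*(2 + 5*121)/2)² = (9*(2 + 605)/2)² = ((9/2)*607)² = (5463/2)² = 29844369/4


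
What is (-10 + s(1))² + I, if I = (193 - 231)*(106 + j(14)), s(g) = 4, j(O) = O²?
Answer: -11440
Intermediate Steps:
I = -11476 (I = (193 - 231)*(106 + 14²) = -38*(106 + 196) = -38*302 = -11476)
(-10 + s(1))² + I = (-10 + 4)² - 11476 = (-6)² - 11476 = 36 - 11476 = -11440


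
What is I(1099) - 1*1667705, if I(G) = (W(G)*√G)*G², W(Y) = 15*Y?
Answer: -1667705 + 19910599485*√1099 ≈ 6.6006e+11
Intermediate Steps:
I(G) = 15*G^(7/2) (I(G) = ((15*G)*√G)*G² = (15*G^(3/2))*G² = 15*G^(7/2))
I(1099) - 1*1667705 = 15*1099^(7/2) - 1*1667705 = 15*(1327373299*√1099) - 1667705 = 19910599485*√1099 - 1667705 = -1667705 + 19910599485*√1099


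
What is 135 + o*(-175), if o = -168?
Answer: 29535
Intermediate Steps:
135 + o*(-175) = 135 - 168*(-175) = 135 + 29400 = 29535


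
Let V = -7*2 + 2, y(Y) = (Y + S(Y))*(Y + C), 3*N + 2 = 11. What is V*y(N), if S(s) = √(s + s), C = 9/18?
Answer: -126 - 42*√6 ≈ -228.88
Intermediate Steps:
N = 3 (N = -⅔ + (⅓)*11 = -⅔ + 11/3 = 3)
C = ½ (C = 9*(1/18) = ½ ≈ 0.50000)
S(s) = √2*√s (S(s) = √(2*s) = √2*√s)
y(Y) = (½ + Y)*(Y + √2*√Y) (y(Y) = (Y + √2*√Y)*(Y + ½) = (Y + √2*√Y)*(½ + Y) = (½ + Y)*(Y + √2*√Y))
V = -12 (V = -14 + 2 = -12)
V*y(N) = -12*(3² + (½)*3 + √2*3^(3/2) + √2*√3/2) = -12*(9 + 3/2 + √2*(3*√3) + √6/2) = -12*(9 + 3/2 + 3*√6 + √6/2) = -12*(21/2 + 7*√6/2) = -126 - 42*√6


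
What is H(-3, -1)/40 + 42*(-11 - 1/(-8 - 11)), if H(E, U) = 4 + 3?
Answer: -349307/760 ≈ -459.61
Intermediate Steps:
H(E, U) = 7
H(-3, -1)/40 + 42*(-11 - 1/(-8 - 11)) = 7/40 + 42*(-11 - 1/(-8 - 11)) = 7*(1/40) + 42*(-11 - 1/(-19)) = 7/40 + 42*(-11 - 1*(-1/19)) = 7/40 + 42*(-11 + 1/19) = 7/40 + 42*(-208/19) = 7/40 - 8736/19 = -349307/760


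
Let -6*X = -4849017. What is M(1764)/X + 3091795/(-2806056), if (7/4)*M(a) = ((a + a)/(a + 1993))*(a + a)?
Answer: -18735274011493109/17040015322932888 ≈ -1.0995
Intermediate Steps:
X = 1616339/2 (X = -⅙*(-4849017) = 1616339/2 ≈ 8.0817e+5)
M(a) = 16*a²/(7*(1993 + a)) (M(a) = 4*(((a + a)/(a + 1993))*(a + a))/7 = 4*(((2*a)/(1993 + a))*(2*a))/7 = 4*((2*a/(1993 + a))*(2*a))/7 = 4*(4*a²/(1993 + a))/7 = 16*a²/(7*(1993 + a)))
M(1764)/X + 3091795/(-2806056) = ((16/7)*1764²/(1993 + 1764))/(1616339/2) + 3091795/(-2806056) = ((16/7)*3111696/3757)*(2/1616339) + 3091795*(-1/2806056) = ((16/7)*3111696*(1/3757))*(2/1616339) - 3091795/2806056 = (7112448/3757)*(2/1616339) - 3091795/2806056 = 14224896/6072585623 - 3091795/2806056 = -18735274011493109/17040015322932888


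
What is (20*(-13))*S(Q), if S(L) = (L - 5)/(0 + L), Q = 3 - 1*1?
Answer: 390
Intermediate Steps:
Q = 2 (Q = 3 - 1 = 2)
S(L) = (-5 + L)/L
(20*(-13))*S(Q) = (20*(-13))*((-5 + 2)/2) = -130*(-3) = -260*(-3/2) = 390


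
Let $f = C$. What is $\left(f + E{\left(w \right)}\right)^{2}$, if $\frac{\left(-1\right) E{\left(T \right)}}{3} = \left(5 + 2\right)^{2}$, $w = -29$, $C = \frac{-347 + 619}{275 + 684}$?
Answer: $\frac{19796771401}{919681} \approx 21526.0$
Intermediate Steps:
$C = \frac{272}{959} \approx 0.28363$
$E{\left(T \right)} = -147$ ($E{\left(T \right)} = - 3 \left(5 + 2\right)^{2} = - 3 \cdot 7^{2} = \left(-3\right) 49 = -147$)
$f = \frac{272}{959} \approx 0.28363$
$\left(f + E{\left(w \right)}\right)^{2} = \left(\frac{272}{959} - 147\right)^{2} = \left(- \frac{140701}{959}\right)^{2} = \frac{19796771401}{919681}$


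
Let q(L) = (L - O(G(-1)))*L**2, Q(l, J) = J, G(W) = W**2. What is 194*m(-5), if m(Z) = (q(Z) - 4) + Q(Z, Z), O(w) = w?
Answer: -30846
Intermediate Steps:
q(L) = L**2*(-1 + L) (q(L) = (L - 1*(-1)**2)*L**2 = (L - 1*1)*L**2 = (L - 1)*L**2 = (-1 + L)*L**2 = L**2*(-1 + L))
m(Z) = -4 + Z + Z**2*(-1 + Z) (m(Z) = (Z**2*(-1 + Z) - 4) + Z = (-4 + Z**2*(-1 + Z)) + Z = -4 + Z + Z**2*(-1 + Z))
194*m(-5) = 194*(-4 - 5 + (-5)**2*(-1 - 5)) = 194*(-4 - 5 + 25*(-6)) = 194*(-4 - 5 - 150) = 194*(-159) = -30846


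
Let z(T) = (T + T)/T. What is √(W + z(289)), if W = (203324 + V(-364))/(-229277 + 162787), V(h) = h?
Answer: I*√46529702/6649 ≈ 1.0259*I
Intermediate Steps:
z(T) = 2 (z(T) = (2*T)/T = 2)
W = -20296/6649 (W = (203324 - 364)/(-229277 + 162787) = 202960/(-66490) = 202960*(-1/66490) = -20296/6649 ≈ -3.0525)
√(W + z(289)) = √(-20296/6649 + 2) = √(-6998/6649) = I*√46529702/6649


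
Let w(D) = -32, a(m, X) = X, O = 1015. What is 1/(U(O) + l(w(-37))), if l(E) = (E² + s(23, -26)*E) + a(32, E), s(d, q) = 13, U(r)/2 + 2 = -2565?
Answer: -1/4558 ≈ -0.00021939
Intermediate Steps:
U(r) = -5134 (U(r) = -4 + 2*(-2565) = -4 - 5130 = -5134)
l(E) = E² + 14*E (l(E) = (E² + 13*E) + E = E² + 14*E)
1/(U(O) + l(w(-37))) = 1/(-5134 - 32*(14 - 32)) = 1/(-5134 - 32*(-18)) = 1/(-5134 + 576) = 1/(-4558) = -1/4558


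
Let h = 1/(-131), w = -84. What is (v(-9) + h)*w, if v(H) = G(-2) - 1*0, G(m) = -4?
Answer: 44100/131 ≈ 336.64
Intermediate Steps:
h = -1/131 ≈ -0.0076336
v(H) = -4 (v(H) = -4 - 1*0 = -4 + 0 = -4)
(v(-9) + h)*w = (-4 - 1/131)*(-84) = -525/131*(-84) = 44100/131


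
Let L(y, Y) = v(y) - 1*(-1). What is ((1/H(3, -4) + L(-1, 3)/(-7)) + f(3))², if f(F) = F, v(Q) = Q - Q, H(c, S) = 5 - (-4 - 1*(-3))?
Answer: 16129/1764 ≈ 9.1434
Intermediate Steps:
H(c, S) = 6 (H(c, S) = 5 - (-4 + 3) = 5 - 1*(-1) = 5 + 1 = 6)
v(Q) = 0
L(y, Y) = 1 (L(y, Y) = 0 - 1*(-1) = 0 + 1 = 1)
((1/H(3, -4) + L(-1, 3)/(-7)) + f(3))² = ((1/6 + 1/(-7)) + 3)² = ((1*(⅙) + 1*(-⅐)) + 3)² = ((⅙ - ⅐) + 3)² = (1/42 + 3)² = (127/42)² = 16129/1764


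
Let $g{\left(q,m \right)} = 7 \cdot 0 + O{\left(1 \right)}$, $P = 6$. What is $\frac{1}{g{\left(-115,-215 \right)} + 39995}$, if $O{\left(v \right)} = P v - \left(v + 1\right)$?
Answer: $\frac{1}{39999} \approx 2.5001 \cdot 10^{-5}$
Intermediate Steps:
$O{\left(v \right)} = -1 + 5 v$ ($O{\left(v \right)} = 6 v - \left(v + 1\right) = 6 v - \left(1 + v\right) = -1 + 5 v$)
$g{\left(q,m \right)} = 4$ ($g{\left(q,m \right)} = 7 \cdot 0 + \left(-1 + 5 \cdot 1\right) = 0 + \left(-1 + 5\right) = 0 + 4 = 4$)
$\frac{1}{g{\left(-115,-215 \right)} + 39995} = \frac{1}{4 + 39995} = \frac{1}{39999}$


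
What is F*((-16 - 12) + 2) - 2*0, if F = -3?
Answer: 78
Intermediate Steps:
F*((-16 - 12) + 2) - 2*0 = -3*((-16 - 12) + 2) - 2*0 = -3*(-28 + 2) + 0 = -3*(-26) + 0 = 78 + 0 = 78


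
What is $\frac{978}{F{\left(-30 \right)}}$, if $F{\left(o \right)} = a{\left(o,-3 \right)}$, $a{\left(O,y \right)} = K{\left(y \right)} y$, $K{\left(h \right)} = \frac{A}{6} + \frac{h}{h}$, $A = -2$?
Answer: $-489$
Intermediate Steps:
$K{\left(h \right)} = \frac{2}{3}$ ($K{\left(h \right)} = - \frac{2}{6} + \frac{h}{h} = \left(-2\right) \frac{1}{6} + 1 = - \frac{1}{3} + 1 = \frac{2}{3}$)
$a{\left(O,y \right)} = \frac{2 y}{3}$
$F{\left(o \right)} = -2$ ($F{\left(o \right)} = \frac{2}{3} \left(-3\right) = -2$)
$\frac{978}{F{\left(-30 \right)}} = \frac{978}{-2} = 978 \left(- \frac{1}{2}\right) = -489$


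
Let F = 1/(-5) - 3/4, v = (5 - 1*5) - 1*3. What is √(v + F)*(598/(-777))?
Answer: -299*I*√395/3885 ≈ -1.5296*I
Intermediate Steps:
v = -3 (v = (5 - 5) - 3 = 0 - 3 = -3)
F = -19/20 (F = 1*(-⅕) - 3*¼ = -⅕ - ¾ = -19/20 ≈ -0.95000)
√(v + F)*(598/(-777)) = √(-3 - 19/20)*(598/(-777)) = √(-79/20)*(598*(-1/777)) = (I*√395/10)*(-598/777) = -299*I*√395/3885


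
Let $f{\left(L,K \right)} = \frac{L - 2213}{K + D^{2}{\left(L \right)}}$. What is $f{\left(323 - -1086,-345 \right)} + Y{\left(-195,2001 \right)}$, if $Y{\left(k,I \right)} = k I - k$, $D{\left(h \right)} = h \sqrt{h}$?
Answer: $- \frac{272732906940201}{699315146} \approx -3.9 \cdot 10^{5}$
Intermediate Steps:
$D{\left(h \right)} = h^{\frac{3}{2}}$
$f{\left(L,K \right)} = \frac{-2213 + L}{K + L^{3}}$ ($f{\left(L,K \right)} = \frac{L - 2213}{K + \left(L^{\frac{3}{2}}\right)^{2}} = \frac{-2213 + L}{K + L^{3}}$)
$Y{\left(k,I \right)} = - k + I k$ ($Y{\left(k,I \right)} = I k - k = - k + I k$)
$f{\left(323 - -1086,-345 \right)} + Y{\left(-195,2001 \right)} = \frac{-2213 + \left(323 - -1086\right)}{-345 + \left(323 - -1086\right)^{3}} - 195 \left(-1 + 2001\right) = \frac{-2213 + \left(323 + 1086\right)}{-345 + \left(323 + 1086\right)^{3}} - 390000 = \frac{-2213 + 1409}{-345 + 1409^{3}} - 390000 = \frac{1}{-345 + 2797260929} \left(-804\right) - 390000 = \frac{1}{2797260584} \left(-804\right) - 390000 = - \frac{201}{699315146} - 390000 = - \frac{272732906940201}{699315146}$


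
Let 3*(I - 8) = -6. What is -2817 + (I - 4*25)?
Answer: -2911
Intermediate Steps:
I = 6 (I = 8 + (⅓)*(-6) = 8 - 2 = 6)
-2817 + (I - 4*25) = -2817 + (6 - 4*25) = -2817 + (6 - 100) = -2817 - 94 = -2911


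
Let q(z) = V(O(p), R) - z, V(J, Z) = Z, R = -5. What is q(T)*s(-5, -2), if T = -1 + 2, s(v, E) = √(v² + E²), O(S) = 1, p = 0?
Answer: -6*√29 ≈ -32.311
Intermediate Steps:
s(v, E) = √(E² + v²)
T = 1
q(z) = -5 - z
q(T)*s(-5, -2) = (-5 - 1*1)*√((-2)² + (-5)²) = (-5 - 1)*√(4 + 25) = -6*√29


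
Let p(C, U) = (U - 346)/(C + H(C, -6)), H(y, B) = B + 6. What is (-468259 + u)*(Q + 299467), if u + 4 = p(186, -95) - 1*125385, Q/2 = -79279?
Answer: -5186342167607/62 ≈ -8.3651e+10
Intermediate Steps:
H(y, B) = 6 + B
p(C, U) = (-346 + U)/C (p(C, U) = (U - 346)/(C + (6 - 6)) = (-346 + U)/(C + 0) = (-346 + U)/C)
Q = -158558 (Q = 2*(-79279) = -158558)
u = -7774265/62 (u = -4 + ((-346 - 95)/186 - 1*125385) = -4 + ((1/186)*(-441) - 125385) = -4 + (-147/62 - 125385) = -4 - 7774017/62 = -7774265/62 ≈ -1.2539e+5)
(-468259 + u)*(Q + 299467) = (-468259 - 7774265/62)*(-158558 + 299467) = -36806323/62*140909 = -5186342167607/62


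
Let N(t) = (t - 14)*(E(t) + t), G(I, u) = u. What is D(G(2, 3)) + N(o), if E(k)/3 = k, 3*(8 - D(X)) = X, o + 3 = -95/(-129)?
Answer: 2566951/16641 ≈ 154.25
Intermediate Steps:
o = -292/129 (o = -3 - 95/(-129) = -3 - 95*(-1/129) = -3 + 95/129 = -292/129 ≈ -2.2636)
D(X) = 8 - X/3
E(k) = 3*k
N(t) = 4*t*(-14 + t) (N(t) = (t - 14)*(3*t + t) = (-14 + t)*(4*t) = 4*t*(-14 + t))
D(G(2, 3)) + N(o) = (8 - ⅓*3) + 4*(-292/129)*(-14 - 292/129) = (8 - 1) + 4*(-292/129)*(-2098/129) = 7 + 2450464/16641 = 2566951/16641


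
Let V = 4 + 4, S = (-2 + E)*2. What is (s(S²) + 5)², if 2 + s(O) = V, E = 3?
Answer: 121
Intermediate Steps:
S = 2 (S = (-2 + 3)*2 = 1*2 = 2)
V = 8
s(O) = 6 (s(O) = -2 + 8 = 6)
(s(S²) + 5)² = (6 + 5)² = 11² = 121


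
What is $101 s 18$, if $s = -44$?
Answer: $-79992$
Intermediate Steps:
$101 s 18 = 101 \left(-44\right) 18 = \left(-4444\right) 18 = -79992$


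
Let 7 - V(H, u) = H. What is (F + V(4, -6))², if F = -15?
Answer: 144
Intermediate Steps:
V(H, u) = 7 - H
(F + V(4, -6))² = (-15 + (7 - 1*4))² = (-15 + (7 - 4))² = (-15 + 3)² = (-12)² = 144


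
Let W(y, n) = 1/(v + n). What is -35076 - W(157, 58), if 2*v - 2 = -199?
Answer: -2841154/81 ≈ -35076.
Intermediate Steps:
v = -197/2 (v = 1 + (½)*(-199) = 1 - 199/2 = -197/2 ≈ -98.500)
W(y, n) = 1/(-197/2 + n)
-35076 - W(157, 58) = -35076 - 2/(-197 + 2*58) = -35076 - 2/(-197 + 116) = -35076 - 2/(-81) = -35076 - 2*(-1)/81 = -35076 - 1*(-2/81) = -35076 + 2/81 = -2841154/81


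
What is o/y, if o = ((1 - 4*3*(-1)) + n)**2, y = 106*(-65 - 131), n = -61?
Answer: -288/2597 ≈ -0.11090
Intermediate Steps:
y = -20776 (y = 106*(-196) = -20776)
o = 2304 (o = ((1 - 4*3*(-1)) - 61)**2 = ((1 - 12*(-1)) - 61)**2 = ((1 + 12) - 61)**2 = (13 - 61)**2 = (-48)**2 = 2304)
o/y = 2304/(-20776) = 2304*(-1/20776) = -288/2597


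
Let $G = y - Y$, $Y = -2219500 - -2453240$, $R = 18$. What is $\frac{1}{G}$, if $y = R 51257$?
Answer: $\frac{1}{688886} \approx 1.4516 \cdot 10^{-6}$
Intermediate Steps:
$Y = 233740$ ($Y = -2219500 + 2453240 = 233740$)
$y = 922626$ ($y = 18 \cdot 51257 = 922626$)
$G = 688886$ ($G = 922626 - 233740 = 688886$)
$\frac{1}{G} = \frac{1}{688886}$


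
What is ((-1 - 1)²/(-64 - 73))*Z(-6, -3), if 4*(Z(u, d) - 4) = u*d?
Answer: -34/137 ≈ -0.24818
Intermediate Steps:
Z(u, d) = 4 + d*u/4 (Z(u, d) = 4 + (u*d)/4 = 4 + (d*u)/4 = 4 + d*u/4)
((-1 - 1)²/(-64 - 73))*Z(-6, -3) = ((-1 - 1)²/(-64 - 73))*(4 + (¼)*(-3)*(-6)) = ((-2)²/(-137))*(4 + 9/2) = -1/137*4*(17/2) = -4/137*17/2 = -34/137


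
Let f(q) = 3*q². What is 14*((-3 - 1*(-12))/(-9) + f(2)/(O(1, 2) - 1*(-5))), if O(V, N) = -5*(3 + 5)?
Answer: -94/5 ≈ -18.800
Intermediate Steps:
O(V, N) = -40 (O(V, N) = -5*8 = -40)
14*((-3 - 1*(-12))/(-9) + f(2)/(O(1, 2) - 1*(-5))) = 14*((-3 - 1*(-12))/(-9) + (3*2²)/(-40 - 1*(-5))) = 14*((-3 + 12)*(-⅑) + (3*4)/(-40 + 5)) = 14*(9*(-⅑) + 12/(-35)) = 14*(-1 + 12*(-1/35)) = 14*(-1 - 12/35) = 14*(-47/35) = -94/5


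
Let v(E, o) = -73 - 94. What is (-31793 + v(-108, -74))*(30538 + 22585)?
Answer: -1697811080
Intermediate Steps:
v(E, o) = -167
(-31793 + v(-108, -74))*(30538 + 22585) = (-31793 - 167)*(30538 + 22585) = -31960*53123 = -1697811080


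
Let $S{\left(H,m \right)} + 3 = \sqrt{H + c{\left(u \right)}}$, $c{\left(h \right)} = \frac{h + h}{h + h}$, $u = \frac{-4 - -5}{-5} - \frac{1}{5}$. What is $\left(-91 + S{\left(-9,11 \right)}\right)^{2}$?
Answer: $8828 - 376 i \sqrt{2} \approx 8828.0 - 531.74 i$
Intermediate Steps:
$u = - \frac{2}{5}$ ($u = \left(-4 + 5\right) \left(- \frac{1}{5}\right) - \frac{1}{5} = 1 \left(- \frac{1}{5}\right) - \frac{1}{5} = - \frac{1}{5} - \frac{1}{5} = - \frac{2}{5} \approx -0.4$)
$c{\left(h \right)} = 1$ ($c{\left(h \right)} = \frac{2 h}{2 h} = 2 h \frac{1}{2 h} = 1$)
$S{\left(H,m \right)} = -3 + \sqrt{1 + H}$ ($S{\left(H,m \right)} = -3 + \sqrt{H + 1} = -3 + \sqrt{1 + H}$)
$\left(-91 + S{\left(-9,11 \right)}\right)^{2} = \left(-91 - \left(3 - \sqrt{1 - 9}\right)\right)^{2} = \left(-91 - \left(3 - \sqrt{-8}\right)\right)^{2} = \left(-91 - \left(3 - 2 i \sqrt{2}\right)\right)^{2} = \left(-94 + 2 i \sqrt{2}\right)^{2}$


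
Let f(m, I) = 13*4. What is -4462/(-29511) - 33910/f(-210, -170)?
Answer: -500242993/767286 ≈ -651.96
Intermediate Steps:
f(m, I) = 52
-4462/(-29511) - 33910/f(-210, -170) = -4462/(-29511) - 33910/52 = -4462*(-1/29511) - 33910*1/52 = 4462/29511 - 16955/26 = -500242993/767286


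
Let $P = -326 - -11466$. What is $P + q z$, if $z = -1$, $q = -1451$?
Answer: $12591$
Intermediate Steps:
$P = 11140$ ($P = -326 + 11466 = 11140$)
$P + q z = 11140 - -1451 = 11140 + 1451 = 12591$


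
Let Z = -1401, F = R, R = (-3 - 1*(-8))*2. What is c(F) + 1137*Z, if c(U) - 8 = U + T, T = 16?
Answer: -1592903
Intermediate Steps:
R = 10 (R = (-3 + 8)*2 = 5*2 = 10)
F = 10
c(U) = 24 + U (c(U) = 8 + (U + 16) = 8 + (16 + U) = 24 + U)
c(F) + 1137*Z = (24 + 10) + 1137*(-1401) = 34 - 1592937 = -1592903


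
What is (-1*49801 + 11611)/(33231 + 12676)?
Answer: -38190/45907 ≈ -0.83190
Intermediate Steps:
(-1*49801 + 11611)/(33231 + 12676) = (-49801 + 11611)/45907 = -38190*1/45907 = -38190/45907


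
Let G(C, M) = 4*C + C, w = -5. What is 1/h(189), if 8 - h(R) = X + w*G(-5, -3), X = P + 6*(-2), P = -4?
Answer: -1/101 ≈ -0.0099010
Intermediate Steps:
X = -16 (X = -4 + 6*(-2) = -4 - 12 = -16)
G(C, M) = 5*C
h(R) = -101 (h(R) = 8 - (-16 - 25*(-5)) = 8 - (-16 - 5*(-25)) = 8 - (-16 + 125) = 8 - 1*109 = 8 - 109 = -101)
1/h(189) = 1/(-101) = -1/101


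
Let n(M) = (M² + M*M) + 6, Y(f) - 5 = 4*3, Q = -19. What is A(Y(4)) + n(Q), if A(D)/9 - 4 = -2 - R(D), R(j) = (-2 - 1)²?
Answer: 665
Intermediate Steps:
Y(f) = 17 (Y(f) = 5 + 4*3 = 5 + 12 = 17)
R(j) = 9 (R(j) = (-3)² = 9)
n(M) = 6 + 2*M² (n(M) = (M² + M²) + 6 = 2*M² + 6 = 6 + 2*M²)
A(D) = -63 (A(D) = 36 + 9*(-2 - 1*9) = 36 + 9*(-2 - 9) = 36 + 9*(-11) = 36 - 99 = -63)
A(Y(4)) + n(Q) = -63 + (6 + 2*(-19)²) = -63 + (6 + 2*361) = -63 + (6 + 722) = -63 + 728 = 665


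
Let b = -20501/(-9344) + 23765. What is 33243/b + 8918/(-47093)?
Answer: 4215878130086/3486148189491 ≈ 1.2093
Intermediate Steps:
b = 222080661/9344 (b = -20501*(-1/9344) + 23765 = 20501/9344 + 23765 = 222080661/9344 ≈ 23767.)
33243/b + 8918/(-47093) = 33243/(222080661/9344) + 8918/(-47093) = 33243*(9344/222080661) + 8918*(-1/47093) = 103540864/74026887 - 8918/47093 = 4215878130086/3486148189491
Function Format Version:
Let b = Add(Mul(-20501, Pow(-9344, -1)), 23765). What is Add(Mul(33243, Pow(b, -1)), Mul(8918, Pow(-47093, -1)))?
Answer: Rational(4215878130086, 3486148189491) ≈ 1.2093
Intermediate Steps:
b = Rational(222080661, 9344) (b = Add(Mul(-20501, Rational(-1, 9344)), 23765) = Add(Rational(20501, 9344), 23765) = Rational(222080661, 9344) ≈ 23767.)
Add(Mul(33243, Pow(b, -1)), Mul(8918, Pow(-47093, -1))) = Add(Mul(33243, Pow(Rational(222080661, 9344), -1)), Mul(8918, Pow(-47093, -1))) = Add(Mul(33243, Rational(9344, 222080661)), Mul(8918, Rational(-1, 47093))) = Add(Rational(103540864, 74026887), Rational(-8918, 47093)) = Rational(4215878130086, 3486148189491)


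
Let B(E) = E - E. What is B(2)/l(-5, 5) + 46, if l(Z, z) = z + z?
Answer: 46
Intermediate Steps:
l(Z, z) = 2*z
B(E) = 0
B(2)/l(-5, 5) + 46 = 0/((2*5)) + 46 = 0/10 + 46 = 0*(⅒) + 46 = 0 + 46 = 46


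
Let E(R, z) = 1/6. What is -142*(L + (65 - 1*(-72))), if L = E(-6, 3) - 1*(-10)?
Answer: -62693/3 ≈ -20898.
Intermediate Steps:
E(R, z) = ⅙
L = 61/6 (L = ⅙ - 1*(-10) = ⅙ + 10 = 61/6 ≈ 10.167)
-142*(L + (65 - 1*(-72))) = -142*(61/6 + (65 - 1*(-72))) = -142*(61/6 + (65 + 72)) = -142*(61/6 + 137) = -142*883/6 = -62693/3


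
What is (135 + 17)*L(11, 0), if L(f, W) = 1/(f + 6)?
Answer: 152/17 ≈ 8.9412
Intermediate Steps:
L(f, W) = 1/(6 + f)
(135 + 17)*L(11, 0) = (135 + 17)/(6 + 11) = 152/17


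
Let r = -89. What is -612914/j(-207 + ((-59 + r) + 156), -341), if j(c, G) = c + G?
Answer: 306457/270 ≈ 1135.0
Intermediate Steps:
j(c, G) = G + c
-612914/j(-207 + ((-59 + r) + 156), -341) = -612914/(-341 + (-207 + ((-59 - 89) + 156))) = -612914/(-341 + (-207 + (-148 + 156))) = -612914/(-341 + (-207 + 8)) = -612914/(-341 - 199) = -612914/(-540) = -612914*(-1/540) = 306457/270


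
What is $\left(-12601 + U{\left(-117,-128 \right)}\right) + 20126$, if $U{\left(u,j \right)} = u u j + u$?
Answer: $-1744784$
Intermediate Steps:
$U{\left(u,j \right)} = u + j u^{2}$ ($U{\left(u,j \right)} = u^{2} j + u = j u^{2} + u = u + j u^{2}$)
$\left(-12601 + U{\left(-117,-128 \right)}\right) + 20126 = \left(-12601 - 117 \left(1 - -14976\right)\right) + 20126 = \left(-12601 - 117 \left(1 + 14976\right)\right) + 20126 = \left(-12601 - 1752309\right) + 20126 = -1764910 + 20126 = -1744784$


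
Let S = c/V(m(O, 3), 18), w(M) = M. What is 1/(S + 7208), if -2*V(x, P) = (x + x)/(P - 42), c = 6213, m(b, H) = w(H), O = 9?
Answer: 1/56912 ≈ 1.7571e-5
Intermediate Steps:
m(b, H) = H
V(x, P) = -x/(-42 + P) (V(x, P) = -(x + x)/(2*(P - 42)) = -2*x/(2*(-42 + P)) = -x/(-42 + P))
S = 49704 (S = 6213/((-1*3/(-42 + 18))) = 6213/((-1*3/(-24))) = 6213/((-1*3*(-1/24))) = 6213/(⅛) = 6213*8 = 49704)
1/(S + 7208) = 1/(49704 + 7208) = 1/56912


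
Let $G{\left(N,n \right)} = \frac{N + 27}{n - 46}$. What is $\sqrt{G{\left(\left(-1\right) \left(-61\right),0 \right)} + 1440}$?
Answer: $\frac{2 \sqrt{190187}}{23} \approx 37.922$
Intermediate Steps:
$G{\left(N,n \right)} = \frac{27 + N}{-46 + n}$
$\sqrt{G{\left(\left(-1\right) \left(-61\right),0 \right)} + 1440} = \sqrt{\frac{27 - -61}{-46 + 0} + 1440} = \sqrt{\frac{27 + 61}{-46} + 1440} = \sqrt{\left(- \frac{1}{46}\right) 88 + 1440} = \sqrt{- \frac{44}{23} + 1440} = \sqrt{\frac{33076}{23}} = \frac{2 \sqrt{190187}}{23}$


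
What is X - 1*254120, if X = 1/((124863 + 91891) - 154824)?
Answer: -15737651599/61930 ≈ -2.5412e+5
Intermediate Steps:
X = 1/61930 (X = 1/(216754 - 154824) = 1/61930 ≈ 1.6147e-5)
X - 1*254120 = 1/61930 - 1*254120 = 1/61930 - 254120 = -15737651599/61930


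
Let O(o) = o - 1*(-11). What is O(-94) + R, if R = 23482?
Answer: 23399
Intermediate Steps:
O(o) = 11 + o (O(o) = o + 11 = 11 + o)
O(-94) + R = (11 - 94) + 23482 = -83 + 23482 = 23399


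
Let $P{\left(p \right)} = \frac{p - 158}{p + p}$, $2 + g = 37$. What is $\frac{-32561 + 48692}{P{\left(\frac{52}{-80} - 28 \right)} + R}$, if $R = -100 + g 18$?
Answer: $\frac{18486126}{611113} \approx 30.25$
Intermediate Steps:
$g = 35$ ($g = -2 + 37 = 35$)
$R = 530$ ($R = -100 + 35 \cdot 18 = -100 + 630 = 530$)
$P{\left(p \right)} = \frac{-158 + p}{2 p}$
$\frac{-32561 + 48692}{P{\left(\frac{52}{-80} - 28 \right)} + R} = \frac{-32561 + 48692}{\frac{-158 + \left(\frac{52}{-80} - 28\right)}{2 \left(\frac{52}{-80} - 28\right)} + 530} = \frac{16131}{\frac{-158 + \left(52 \left(- \frac{1}{80}\right) - 28\right)}{2 \left(52 \left(- \frac{1}{80}\right) - 28\right)} + 530} = \frac{16131}{\frac{-158 - \frac{573}{20}}{2 \left(- \frac{13}{20} - 28\right)} + 530} = \frac{16131}{\frac{-158 - \frac{573}{20}}{2 \left(- \frac{573}{20}\right)} + 530} = \frac{16131}{\frac{1}{2} \left(- \frac{20}{573}\right) \left(- \frac{3733}{20}\right) + 530} = \frac{16131}{\frac{3733}{1146} + 530} = \frac{16131}{\frac{611113}{1146}} = 16131 \cdot \frac{1146}{611113} = \frac{18486126}{611113}$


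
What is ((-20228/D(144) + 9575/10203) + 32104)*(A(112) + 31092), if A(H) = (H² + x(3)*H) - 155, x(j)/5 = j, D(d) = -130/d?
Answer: 125588041139891/51015 ≈ 2.4618e+9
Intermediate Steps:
x(j) = 5*j
A(H) = -155 + H² + 15*H (A(H) = (H² + (5*3)*H) - 155 = (H² + 15*H) - 155 = -155 + H² + 15*H)
((-20228/D(144) + 9575/10203) + 32104)*(A(112) + 31092) = ((-20228/((-130/144)) + 9575/10203) + 32104)*((-155 + 112² + 15*112) + 31092) = ((-20228/((-130*1/144)) + 9575*(1/10203)) + 32104)*((-155 + 12544 + 1680) + 31092) = ((-20228/(-65/72) + 9575/10203) + 32104)*(14069 + 31092) = ((-20228*(-72/65) + 9575/10203) + 32104)*45161 = ((112032/5 + 9575/10203) + 32104)*45161 = (1143110371/51015 + 32104)*45161 = (2780895931/51015)*45161 = 125588041139891/51015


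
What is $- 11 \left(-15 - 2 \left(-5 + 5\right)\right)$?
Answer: $165$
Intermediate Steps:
$- 11 \left(-15 - 2 \left(-5 + 5\right)\right) = - 11 \left(-15 - 0\right) = - 11 \left(-15 + 0\right) = - 11 \left(-15\right) = \left(-1\right) \left(-165\right) = 165$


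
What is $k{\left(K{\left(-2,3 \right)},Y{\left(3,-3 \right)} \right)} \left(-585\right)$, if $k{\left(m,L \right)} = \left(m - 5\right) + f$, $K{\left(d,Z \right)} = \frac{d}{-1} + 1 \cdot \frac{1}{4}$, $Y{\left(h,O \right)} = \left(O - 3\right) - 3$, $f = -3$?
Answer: $\frac{13455}{4} \approx 3363.8$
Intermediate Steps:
$Y{\left(h,O \right)} = -6 + O$ ($Y{\left(h,O \right)} = \left(-3 + O\right) - 3 = -6 + O$)
$K{\left(d,Z \right)} = \frac{1}{4} - d$ ($K{\left(d,Z \right)} = d \left(-1\right) + 1 \cdot \frac{1}{4} = - d + \frac{1}{4} = \frac{1}{4} - d$)
$k{\left(m,L \right)} = -8 + m$ ($k{\left(m,L \right)} = \left(m - 5\right) - 3 = \left(-5 + m\right) - 3 = -8 + m$)
$k{\left(K{\left(-2,3 \right)},Y{\left(3,-3 \right)} \right)} \left(-585\right) = \left(-8 + \left(\frac{1}{4} - -2\right)\right) \left(-585\right) = \left(-8 + \left(\frac{1}{4} + 2\right)\right) \left(-585\right) = \left(-8 + \frac{9}{4}\right) \left(-585\right) = \left(- \frac{23}{4}\right) \left(-585\right) = \frac{13455}{4}$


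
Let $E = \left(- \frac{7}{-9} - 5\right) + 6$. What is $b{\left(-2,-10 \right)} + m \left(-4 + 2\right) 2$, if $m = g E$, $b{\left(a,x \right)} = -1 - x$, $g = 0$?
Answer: $9$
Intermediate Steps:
$E = \frac{16}{9}$ ($E = \left(\left(-7\right) \left(- \frac{1}{9}\right) - 5\right) + 6 = \left(\frac{7}{9} - 5\right) + 6 = - \frac{38}{9} + 6 = \frac{16}{9} \approx 1.7778$)
$m = 0$ ($m = 0 \cdot \frac{16}{9} = 0$)
$b{\left(-2,-10 \right)} + m \left(-4 + 2\right) 2 = \left(-1 - -10\right) + 0 \left(-4 + 2\right) 2 = \left(-1 + 10\right) + 0 \left(\left(-2\right) 2\right) = 9 + 0 \left(-4\right) = 9 + 0 = 9$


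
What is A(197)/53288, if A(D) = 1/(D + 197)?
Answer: 1/20995472 ≈ 4.7629e-8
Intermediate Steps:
A(D) = 1/(197 + D)
A(197)/53288 = 1/((197 + 197)*53288) = (1/53288)/394 = (1/394)*(1/53288) = 1/20995472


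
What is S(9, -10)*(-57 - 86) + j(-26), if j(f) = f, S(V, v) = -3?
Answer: 403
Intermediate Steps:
S(9, -10)*(-57 - 86) + j(-26) = -3*(-57 - 86) - 26 = -3*(-143) - 26 = 429 - 26 = 403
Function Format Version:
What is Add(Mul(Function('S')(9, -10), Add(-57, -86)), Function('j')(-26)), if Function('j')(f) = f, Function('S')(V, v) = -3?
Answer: 403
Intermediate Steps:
Add(Mul(Function('S')(9, -10), Add(-57, -86)), Function('j')(-26)) = Add(Mul(-3, Add(-57, -86)), -26) = Add(Mul(-3, -143), -26) = Add(429, -26) = 403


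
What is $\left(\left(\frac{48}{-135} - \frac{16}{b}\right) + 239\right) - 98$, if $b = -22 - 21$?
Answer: $\frac{272867}{1935} \approx 141.02$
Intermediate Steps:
$b = -43$ ($b = -22 - 21 = -43$)
$\left(\left(\frac{48}{-135} - \frac{16}{b}\right) + 239\right) - 98 = \left(\left(\frac{48}{-135} - \frac{16}{-43}\right) + 239\right) - 98 = \left(\left(48 \left(- \frac{1}{135}\right) - - \frac{16}{43}\right) + 239\right) - 98 = \left(\left(- \frac{16}{45} + \frac{16}{43}\right) + 239\right) - 98 = \left(\frac{32}{1935} + 239\right) - 98 = \frac{462497}{1935} - 98 = \frac{272867}{1935}$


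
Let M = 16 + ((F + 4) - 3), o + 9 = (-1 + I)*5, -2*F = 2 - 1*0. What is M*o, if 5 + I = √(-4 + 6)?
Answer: -624 + 80*√2 ≈ -510.86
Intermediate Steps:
I = -5 + √2 (I = -5 + √(-4 + 6) = -5 + √2 ≈ -3.5858)
F = -1 (F = -(2 - 1*0)/2 = -(2 + 0)/2 = -½*2 = -1)
o = -39 + 5*√2 (o = -9 + (-1 + (-5 + √2))*5 = -9 + (-6 + √2)*5 = -9 + (-30 + 5*√2) = -39 + 5*√2 ≈ -31.929)
M = 16 (M = 16 + ((-1 + 4) - 3) = 16 + (3 - 3) = 16 + 0 = 16)
M*o = 16*(-39 + 5*√2) = -624 + 80*√2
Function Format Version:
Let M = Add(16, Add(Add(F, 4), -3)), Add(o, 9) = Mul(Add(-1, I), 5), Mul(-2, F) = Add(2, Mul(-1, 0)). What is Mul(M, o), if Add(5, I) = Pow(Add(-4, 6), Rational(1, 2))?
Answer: Add(-624, Mul(80, Pow(2, Rational(1, 2)))) ≈ -510.86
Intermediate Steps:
I = Add(-5, Pow(2, Rational(1, 2))) (I = Add(-5, Pow(Add(-4, 6), Rational(1, 2))) = Add(-5, Pow(2, Rational(1, 2))) ≈ -3.5858)
F = -1 (F = Mul(Rational(-1, 2), Add(2, Mul(-1, 0))) = Mul(Rational(-1, 2), Add(2, 0)) = Mul(Rational(-1, 2), 2) = -1)
o = Add(-39, Mul(5, Pow(2, Rational(1, 2)))) (o = Add(-9, Mul(Add(-1, Add(-5, Pow(2, Rational(1, 2)))), 5)) = Add(-9, Mul(Add(-6, Pow(2, Rational(1, 2))), 5)) = Add(-9, Add(-30, Mul(5, Pow(2, Rational(1, 2))))) = Add(-39, Mul(5, Pow(2, Rational(1, 2)))) ≈ -31.929)
M = 16 (M = Add(16, Add(Add(-1, 4), -3)) = Add(16, Add(3, -3)) = Add(16, 0) = 16)
Mul(M, o) = Mul(16, Add(-39, Mul(5, Pow(2, Rational(1, 2))))) = Add(-624, Mul(80, Pow(2, Rational(1, 2))))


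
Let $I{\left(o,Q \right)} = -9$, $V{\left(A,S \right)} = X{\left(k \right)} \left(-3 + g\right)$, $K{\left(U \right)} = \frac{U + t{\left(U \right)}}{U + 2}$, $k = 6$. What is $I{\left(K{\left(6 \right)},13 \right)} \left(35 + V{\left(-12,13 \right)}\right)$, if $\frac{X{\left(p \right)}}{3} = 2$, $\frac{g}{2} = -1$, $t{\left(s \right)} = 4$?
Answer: $-45$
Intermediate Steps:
$g = -2$ ($g = 2 \left(-1\right) = -2$)
$X{\left(p \right)} = 6$ ($X{\left(p \right)} = 3 \cdot 2 = 6$)
$K{\left(U \right)} = \frac{4 + U}{2 + U}$ ($K{\left(U \right)} = \frac{U + 4}{U + 2} = \frac{4 + U}{2 + U}$)
$V{\left(A,S \right)} = -30$ ($V{\left(A,S \right)} = 6 \left(-3 - 2\right) = 6 \left(-5\right) = -30$)
$I{\left(K{\left(6 \right)},13 \right)} \left(35 + V{\left(-12,13 \right)}\right) = - 9 \left(35 - 30\right) = \left(-9\right) 5 = -45$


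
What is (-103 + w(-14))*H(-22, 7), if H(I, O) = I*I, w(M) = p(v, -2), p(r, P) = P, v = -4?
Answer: -50820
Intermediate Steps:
w(M) = -2
H(I, O) = I²
(-103 + w(-14))*H(-22, 7) = (-103 - 2)*(-22)² = -105*484 = -50820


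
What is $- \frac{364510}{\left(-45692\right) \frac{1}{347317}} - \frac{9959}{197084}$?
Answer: $\frac{6237734090898913}{2251290532} \approx 2.7707 \cdot 10^{6}$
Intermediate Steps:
$- \frac{364510}{\left(-45692\right) \frac{1}{347317}} - \frac{9959}{197084} = - \frac{364510}{- \frac{45692}{347317}} - \frac{9959}{197084} = \left(-364510\right) \left(- \frac{347317}{45692}\right) - \frac{9959}{197084} = \frac{63300259835}{22846} - \frac{9959}{197084} = \frac{6237734090898913}{2251290532}$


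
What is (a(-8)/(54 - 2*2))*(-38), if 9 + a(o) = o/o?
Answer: 152/25 ≈ 6.0800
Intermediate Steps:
a(o) = -8 (a(o) = -9 + o/o = -9 + 1 = -8)
(a(-8)/(54 - 2*2))*(-38) = (-8/(54 - 2*2))*(-38) = (-8/(54 - 4))*(-38) = (-8/50)*(-38) = ((1/50)*(-8))*(-38) = -4/25*(-38) = 152/25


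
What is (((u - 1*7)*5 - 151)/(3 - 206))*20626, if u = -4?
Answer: 4248956/203 ≈ 20931.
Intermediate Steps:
(((u - 1*7)*5 - 151)/(3 - 206))*20626 = (((-4 - 1*7)*5 - 151)/(3 - 206))*20626 = (((-4 - 7)*5 - 151)/(-203))*20626 = ((-11*5 - 151)*(-1/203))*20626 = ((-55 - 151)*(-1/203))*20626 = -206*(-1/203)*20626 = (206/203)*20626 = 4248956/203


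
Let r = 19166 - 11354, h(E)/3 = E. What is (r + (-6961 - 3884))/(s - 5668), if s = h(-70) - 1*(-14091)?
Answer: -3033/8213 ≈ -0.36929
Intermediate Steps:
h(E) = 3*E
r = 7812
s = 13881 (s = 3*(-70) - 1*(-14091) = -210 + 14091 = 13881)
(r + (-6961 - 3884))/(s - 5668) = (7812 + (-6961 - 3884))/(13881 - 5668) = (7812 - 10845)/8213 = -3033*1/8213 = -3033/8213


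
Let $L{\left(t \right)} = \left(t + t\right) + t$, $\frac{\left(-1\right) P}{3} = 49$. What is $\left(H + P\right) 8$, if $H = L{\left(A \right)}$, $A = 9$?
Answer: $-960$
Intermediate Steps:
$P = -147$ ($P = \left(-3\right) 49 = -147$)
$L{\left(t \right)} = 3 t$ ($L{\left(t \right)} = 2 t + t = 3 t$)
$H = 27$ ($H = 3 \cdot 9 = 27$)
$\left(H + P\right) 8 = \left(27 - 147\right) 8 = \left(-120\right) 8 = -960$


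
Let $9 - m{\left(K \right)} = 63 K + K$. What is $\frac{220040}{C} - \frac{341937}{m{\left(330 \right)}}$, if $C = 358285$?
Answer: $\frac{8477077499}{504250309} \approx 16.811$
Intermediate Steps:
$m{\left(K \right)} = 9 - 64 K$ ($m{\left(K \right)} = 9 - \left(63 K + K\right) = 9 - 64 K$)
$\frac{220040}{C} - \frac{341937}{m{\left(330 \right)}} = \frac{220040}{358285} - \frac{341937}{9 - 21120} = 220040 \cdot \frac{1}{358285} - \frac{341937}{9 - 21120} = \frac{44008}{71657} - \frac{341937}{-21111} = \frac{44008}{71657} - - \frac{113979}{7037} = \frac{44008}{71657} + \frac{113979}{7037} = \frac{8477077499}{504250309}$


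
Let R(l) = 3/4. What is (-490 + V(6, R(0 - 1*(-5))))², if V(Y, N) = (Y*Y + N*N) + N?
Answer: 52461049/256 ≈ 2.0493e+5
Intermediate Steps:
R(l) = ¾ (R(l) = 3*(¼) = ¾)
V(Y, N) = N + N² + Y² (V(Y, N) = (Y² + N²) + N = (N² + Y²) + N = N + N² + Y²)
(-490 + V(6, R(0 - 1*(-5))))² = (-490 + (¾ + (¾)² + 6²))² = (-490 + (¾ + 9/16 + 36))² = (-490 + 597/16)² = (-7243/16)² = 52461049/256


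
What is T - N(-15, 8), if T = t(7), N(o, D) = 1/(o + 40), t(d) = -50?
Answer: -1251/25 ≈ -50.040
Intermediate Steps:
N(o, D) = 1/(40 + o)
T = -50
T - N(-15, 8) = -50 - 1/(40 - 15) = -50 - 1/25 = -1251/25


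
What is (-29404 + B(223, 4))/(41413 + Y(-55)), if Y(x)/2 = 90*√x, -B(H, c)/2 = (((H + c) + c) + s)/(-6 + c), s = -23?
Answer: -1209093948/1716818569 + 5255280*I*√55/1716818569 ≈ -0.70426 + 0.022701*I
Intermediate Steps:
B(H, c) = -2*(-23 + H + 2*c)/(-6 + c) (B(H, c) = -2*(((H + c) + c) - 23)/(-6 + c) = -2*((H + 2*c) - 23)/(-6 + c) = -2*(-23 + H + 2*c)/(-6 + c))
Y(x) = 180*√x (Y(x) = 2*(90*√x) = 180*√x)
(-29404 + B(223, 4))/(41413 + Y(-55)) = (-29404 + 2*(23 - 1*223 - 2*4)/(-6 + 4))/(41413 + 180*√(-55)) = (-29404 + 2*(23 - 223 - 8)/(-2))/(41413 + 180*(I*√55)) = (-29404 + 2*(-½)*(-208))/(41413 + 180*I*√55) = (-29404 + 208)/(41413 + 180*I*√55) = -29196/(41413 + 180*I*√55)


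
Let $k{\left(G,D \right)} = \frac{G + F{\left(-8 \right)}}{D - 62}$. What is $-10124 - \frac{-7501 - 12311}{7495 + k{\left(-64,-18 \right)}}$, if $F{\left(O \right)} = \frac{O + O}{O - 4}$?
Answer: $- \frac{4552049908}{449747} \approx -10121.0$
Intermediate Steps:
$F{\left(O \right)} = \frac{2 O}{-4 + O}$
$k{\left(G,D \right)} = \frac{\frac{4}{3} + G}{-62 + D}$ ($k{\left(G,D \right)} = \frac{G + 2 \left(-8\right) \frac{1}{-4 - 8}}{D - 62} = \frac{G + 2 \left(-8\right) \frac{1}{-12}}{-62 + D} = \frac{G + 2 \left(-8\right) \left(- \frac{1}{12}\right)}{-62 + D} = \frac{G + \frac{4}{3}}{-62 + D} = \frac{\frac{4}{3} + G}{-62 + D}$)
$-10124 - \frac{-7501 - 12311}{7495 + k{\left(-64,-18 \right)}} = -10124 - \frac{-7501 - 12311}{7495 + \frac{\frac{4}{3} - 64}{-62 - 18}} = -10124 - - \frac{19812}{7495 + \frac{1}{-80} \left(- \frac{188}{3}\right)} = -10124 - - \frac{19812}{7495 - - \frac{47}{60}} = -10124 - - \frac{19812}{7495 + \frac{47}{60}} = -10124 - - \frac{19812}{\frac{449747}{60}} = -10124 - \left(-19812\right) \frac{60}{449747} = -10124 - - \frac{1188720}{449747} = -10124 + \frac{1188720}{449747} = - \frac{4552049908}{449747}$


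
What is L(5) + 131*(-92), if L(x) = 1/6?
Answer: -72311/6 ≈ -12052.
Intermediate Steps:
L(x) = ⅙ (L(x) = 1*(⅙) = ⅙)
L(5) + 131*(-92) = ⅙ + 131*(-92) = ⅙ - 12052 = -72311/6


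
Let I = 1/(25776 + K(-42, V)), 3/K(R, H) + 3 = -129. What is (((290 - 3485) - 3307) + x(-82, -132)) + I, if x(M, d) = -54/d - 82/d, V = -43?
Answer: -243309964624/37426719 ≈ -6501.0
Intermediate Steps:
x(M, d) = -136/d
K(R, H) = -1/44 (K(R, H) = 3/(-3 - 129) = 3/(-132) = 3*(-1/132) = -1/44)
I = 44/1134143 (I = 1/(25776 - 1/44) = 1/(1134143/44) = 44/1134143 ≈ 3.8796e-5)
(((290 - 3485) - 3307) + x(-82, -132)) + I = (((290 - 3485) - 3307) - 136/(-132)) + 44/1134143 = ((-3195 - 3307) - 136*(-1/132)) + 44/1134143 = (-6502 + 34/33) + 44/1134143 = -214532/33 + 44/1134143 = -243309964624/37426719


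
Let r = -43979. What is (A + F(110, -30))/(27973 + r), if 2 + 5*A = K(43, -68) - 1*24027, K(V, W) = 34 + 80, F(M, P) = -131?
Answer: 2457/8003 ≈ 0.30701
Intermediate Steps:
K(V, W) = 114
A = -4783 (A = -⅖ + (114 - 1*24027)/5 = -⅖ + (114 - 24027)/5 = -⅖ + (⅕)*(-23913) = -⅖ - 23913/5 = -4783)
(A + F(110, -30))/(27973 + r) = (-4783 - 131)/(27973 - 43979) = -4914/(-16006) = -4914*(-1/16006) = 2457/8003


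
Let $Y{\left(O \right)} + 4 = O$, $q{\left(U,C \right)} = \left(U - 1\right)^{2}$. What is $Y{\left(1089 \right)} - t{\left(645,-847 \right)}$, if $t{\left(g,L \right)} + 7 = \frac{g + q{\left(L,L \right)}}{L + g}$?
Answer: $\frac{940333}{202} \approx 4655.1$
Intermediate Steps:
$q{\left(U,C \right)} = \left(-1 + U\right)^{2}$ ($q{\left(U,C \right)} = \left(U - 1\right)^{2} = \left(-1 + U\right)^{2}$)
$Y{\left(O \right)} = -4 + O$
$t{\left(g,L \right)} = -7 + \frac{g + \left(-1 + L\right)^{2}}{L + g}$
$Y{\left(1089 \right)} - t{\left(645,-847 \right)} = \left(-4 + 1089\right) - \frac{\left(-1 - 847\right)^{2} - -5929 - 3870}{-847 + 645} = 1085 - \frac{\left(-848\right)^{2} + 5929 - 3870}{-202} = 1085 - - \frac{719104 + 5929 - 3870}{202} = 1085 - \left(- \frac{1}{202}\right) 721163 = 1085 - - \frac{721163}{202} = 1085 + \frac{721163}{202} = \frac{940333}{202}$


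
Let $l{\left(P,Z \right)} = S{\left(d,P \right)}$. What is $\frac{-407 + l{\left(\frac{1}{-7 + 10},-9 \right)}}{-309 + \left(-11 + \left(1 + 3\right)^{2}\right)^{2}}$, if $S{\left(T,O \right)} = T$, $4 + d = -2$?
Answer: $\frac{413}{284} \approx 1.4542$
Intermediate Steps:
$d = -6$ ($d = -4 - 2 = -6$)
$l{\left(P,Z \right)} = -6$
$\frac{-407 + l{\left(\frac{1}{-7 + 10},-9 \right)}}{-309 + \left(-11 + \left(1 + 3\right)^{2}\right)^{2}} = \frac{-407 - 6}{-309 + \left(-11 + \left(1 + 3\right)^{2}\right)^{2}} = - \frac{413}{-309 + \left(-11 + 4^{2}\right)^{2}} = - \frac{413}{-309 + \left(-11 + 16\right)^{2}} = - \frac{413}{-309 + 5^{2}} = - \frac{413}{-309 + 25} = - \frac{413}{-284} = \left(-413\right) \left(- \frac{1}{284}\right) = \frac{413}{284}$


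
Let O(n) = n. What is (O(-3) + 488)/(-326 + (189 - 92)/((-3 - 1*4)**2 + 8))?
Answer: -5529/3697 ≈ -1.4955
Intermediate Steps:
(O(-3) + 488)/(-326 + (189 - 92)/((-3 - 1*4)**2 + 8)) = (-3 + 488)/(-326 + (189 - 92)/((-3 - 1*4)**2 + 8)) = 485/(-326 + 97/((-3 - 4)**2 + 8)) = 485/(-326 + 97/((-7)**2 + 8)) = 485/(-326 + 97/(49 + 8)) = 485/(-326 + 97/57) = 485/(-18485/57) = 485*(-57/18485) = -5529/3697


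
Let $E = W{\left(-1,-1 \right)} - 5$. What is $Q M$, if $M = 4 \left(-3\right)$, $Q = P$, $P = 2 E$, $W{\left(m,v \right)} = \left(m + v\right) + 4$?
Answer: $72$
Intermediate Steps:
$W{\left(m,v \right)} = 4 + m + v$
$E = -3$ ($E = \left(4 - 1 - 1\right) - 5 = 2 - 5 = -3$)
$P = -6$ ($P = 2 \left(-3\right) = -6$)
$Q = -6$
$M = -12$
$Q M = \left(-6\right) \left(-12\right) = 72$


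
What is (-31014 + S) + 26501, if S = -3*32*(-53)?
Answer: 575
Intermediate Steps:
S = 5088 (S = -96*(-53) = 5088)
(-31014 + S) + 26501 = (-31014 + 5088) + 26501 = -25926 + 26501 = 575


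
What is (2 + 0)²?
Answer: 4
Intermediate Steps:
(2 + 0)² = 2² = 4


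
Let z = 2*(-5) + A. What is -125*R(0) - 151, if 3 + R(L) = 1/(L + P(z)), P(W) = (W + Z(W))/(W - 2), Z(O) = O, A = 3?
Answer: 2011/14 ≈ 143.64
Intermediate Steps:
z = -7 (z = 2*(-5) + 3 = -10 + 3 = -7)
P(W) = 2*W/(-2 + W) (P(W) = (W + W)/(W - 2) = (2*W)/(-2 + W) = 2*W/(-2 + W))
R(L) = -3 + 1/(14/9 + L) (R(L) = -3 + 1/(L + 2*(-7)/(-2 - 7)) = -3 + 1/(L + 2*(-7)/(-9)) = -3 + 1/(L + 2*(-7)*(-⅑)) = -3 + 1/(L + 14/9) = -3 + 1/(14/9 + L))
-125*R(0) - 151 = -375*(-11 - 9*0)/(14 + 9*0) - 151 = -375*(-11 + 0)/(14 + 0) - 151 = -375*(-11)/14 - 151 = -125*(-33/14) - 151 = 4125/14 - 151 = 2011/14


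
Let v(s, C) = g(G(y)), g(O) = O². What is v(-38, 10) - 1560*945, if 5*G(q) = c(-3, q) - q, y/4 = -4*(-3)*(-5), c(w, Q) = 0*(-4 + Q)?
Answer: -1471896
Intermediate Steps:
c(w, Q) = 0
y = -240 (y = 4*(-4*(-3)*(-5)) = 4*(12*(-5)) = 4*(-60) = -240)
G(q) = -q/5 (G(q) = (0 - q)/5 = (-q)/5 = -q/5)
v(s, C) = 2304 (v(s, C) = (-⅕*(-240))² = 48² = 2304)
v(-38, 10) - 1560*945 = 2304 - 1560*945 = 2304 - 1474200 = -1471896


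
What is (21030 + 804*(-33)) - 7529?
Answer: -13031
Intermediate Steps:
(21030 + 804*(-33)) - 7529 = (21030 - 26532) - 7529 = -5502 - 7529 = -13031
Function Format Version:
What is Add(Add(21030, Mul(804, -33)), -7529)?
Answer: -13031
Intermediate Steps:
Add(Add(21030, Mul(804, -33)), -7529) = Add(Add(21030, -26532), -7529) = Add(-5502, -7529) = -13031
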